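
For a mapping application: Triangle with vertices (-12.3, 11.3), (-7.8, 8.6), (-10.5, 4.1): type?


Side lengths squared: AB^2=27.54, BC^2=27.54, CA^2=55.08
Sorted: [27.54, 27.54, 55.08]
By sides: Isosceles, By angles: Right

Isosceles, Right


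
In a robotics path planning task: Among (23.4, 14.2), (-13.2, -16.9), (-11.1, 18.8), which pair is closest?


d(P0,P1) = 48.0288, d(P0,P2) = 34.8053, d(P1,P2) = 35.7617
Closest: P0 and P2

Closest pair: (23.4, 14.2) and (-11.1, 18.8), distance = 34.8053


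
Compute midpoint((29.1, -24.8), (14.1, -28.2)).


M = ((29.1+14.1)/2, ((-24.8)+(-28.2))/2)
= (21.6, -26.5)

(21.6, -26.5)


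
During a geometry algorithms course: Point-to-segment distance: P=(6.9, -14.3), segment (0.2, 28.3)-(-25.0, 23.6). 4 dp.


Project P onto AB: t = 0.0478 (clamped to [0,1])
Closest point on segment: (-1.0034, 28.0756)
Distance: 43.1063

43.1063


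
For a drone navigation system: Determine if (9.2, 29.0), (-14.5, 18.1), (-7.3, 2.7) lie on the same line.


Cross product: ((-14.5)-9.2)*(2.7-29) - (18.1-29)*((-7.3)-9.2)
= 443.46

No, not collinear


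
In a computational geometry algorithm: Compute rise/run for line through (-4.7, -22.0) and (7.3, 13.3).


slope = (y2-y1)/(x2-x1) = (13.3-(-22))/(7.3-(-4.7)) = 35.3/12 = 2.9417

2.9417


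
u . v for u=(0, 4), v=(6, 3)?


u . v = u_x*v_x + u_y*v_y = 0*6 + 4*3
= 0 + 12 = 12

12


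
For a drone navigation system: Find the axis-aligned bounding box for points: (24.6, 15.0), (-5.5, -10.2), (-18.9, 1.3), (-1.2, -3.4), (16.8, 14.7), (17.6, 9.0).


x range: [-18.9, 24.6]
y range: [-10.2, 15]
Bounding box: (-18.9,-10.2) to (24.6,15)

(-18.9,-10.2) to (24.6,15)


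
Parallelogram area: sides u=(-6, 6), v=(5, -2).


|u x v| = |(-6)*(-2) - 6*5|
= |12 - 30| = 18

18


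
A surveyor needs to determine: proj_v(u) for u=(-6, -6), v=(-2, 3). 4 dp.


u.v = -6, |v| = sqrt(13) = 3.6056
Scalar projection = u.v / |v| = -6 / sqrt(13) = -1.6641

-1.6641


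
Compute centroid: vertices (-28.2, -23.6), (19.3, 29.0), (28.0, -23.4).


Centroid = ((x_A+x_B+x_C)/3, (y_A+y_B+y_C)/3)
= (((-28.2)+19.3+28)/3, ((-23.6)+29+(-23.4))/3)
= (6.3667, -6)

(6.3667, -6)


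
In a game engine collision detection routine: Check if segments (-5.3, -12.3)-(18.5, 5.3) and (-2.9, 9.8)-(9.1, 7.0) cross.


Cross products: d1=-271.92, d2=5.92, d3=483.74, d4=205.9
d1*d2 < 0 and d3*d4 < 0? no

No, they don't intersect


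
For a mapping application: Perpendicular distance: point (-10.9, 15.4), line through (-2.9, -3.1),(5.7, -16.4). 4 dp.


|cross product| = 52.7
|line direction| = sqrt(250.85) = 15.8382
Distance = 52.7/sqrt(250.85) = 3.3274

3.3274


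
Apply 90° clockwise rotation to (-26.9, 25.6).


90° CW: (x,y) -> (y, -x)
(-26.9,25.6) -> (25.6, 26.9)

(25.6, 26.9)


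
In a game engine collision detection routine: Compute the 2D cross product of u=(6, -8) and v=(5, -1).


u x v = u_x*v_y - u_y*v_x = 6*(-1) - (-8)*5
= (-6) - (-40) = 34

34


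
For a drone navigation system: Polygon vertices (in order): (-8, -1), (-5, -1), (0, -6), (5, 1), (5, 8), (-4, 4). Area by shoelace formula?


Shoelace sum: ((-8)*(-1) - (-5)*(-1)) + ((-5)*(-6) - 0*(-1)) + (0*1 - 5*(-6)) + (5*8 - 5*1) + (5*4 - (-4)*8) + ((-4)*(-1) - (-8)*4)
= 186
Area = |186|/2 = 93

93


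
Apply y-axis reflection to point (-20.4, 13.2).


Reflection over y-axis: (x,y) -> (-x,y)
(-20.4, 13.2) -> (20.4, 13.2)

(20.4, 13.2)


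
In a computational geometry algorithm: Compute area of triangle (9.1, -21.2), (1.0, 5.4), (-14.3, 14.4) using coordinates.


Area = |x_A(y_B-y_C) + x_B(y_C-y_A) + x_C(y_A-y_B)|/2
= |(-81.9) + 35.6 + 380.38|/2
= 334.08/2 = 167.04

167.04


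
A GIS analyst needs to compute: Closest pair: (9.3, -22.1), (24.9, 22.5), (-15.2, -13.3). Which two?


d(P0,P1) = 47.2496, d(P0,P2) = 26.0325, d(P1,P2) = 53.7555
Closest: P0 and P2

Closest pair: (9.3, -22.1) and (-15.2, -13.3), distance = 26.0325


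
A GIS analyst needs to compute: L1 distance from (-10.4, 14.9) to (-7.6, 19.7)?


|(-10.4)-(-7.6)| + |14.9-19.7| = 2.8 + 4.8 = 7.6

7.6


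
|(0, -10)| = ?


|u| = sqrt(0^2 + (-10)^2) = sqrt(100) = 10

10


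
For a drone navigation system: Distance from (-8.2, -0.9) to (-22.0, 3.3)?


dx=-13.8, dy=4.2
d^2 = (-13.8)^2 + 4.2^2 = 208.08
d = sqrt(208.08) = 14.425

14.425


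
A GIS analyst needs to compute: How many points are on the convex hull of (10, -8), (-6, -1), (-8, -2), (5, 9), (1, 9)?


Convex hull vertices (CCW): (-8, -2), (10, -8), (5, 9), (1, 9)
Count = 4

4


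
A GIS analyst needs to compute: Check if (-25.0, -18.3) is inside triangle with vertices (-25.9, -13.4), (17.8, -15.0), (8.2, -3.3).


Cross products: AB x AP = -212.69, BC x BP = 532.44, CA x CP = 176.18
All same sign? no

No, outside


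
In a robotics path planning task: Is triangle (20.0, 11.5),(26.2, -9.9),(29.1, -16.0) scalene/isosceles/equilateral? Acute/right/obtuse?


Side lengths squared: AB^2=496.4, BC^2=45.62, CA^2=839.06
Sorted: [45.62, 496.4, 839.06]
By sides: Scalene, By angles: Obtuse

Scalene, Obtuse


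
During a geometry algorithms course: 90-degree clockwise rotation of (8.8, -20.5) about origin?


90° CW: (x,y) -> (y, -x)
(8.8,-20.5) -> (-20.5, -8.8)

(-20.5, -8.8)


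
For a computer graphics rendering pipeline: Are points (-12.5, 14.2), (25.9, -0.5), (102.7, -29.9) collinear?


Cross product: (25.9-(-12.5))*((-29.9)-14.2) - ((-0.5)-14.2)*(102.7-(-12.5))
= 0

Yes, collinear


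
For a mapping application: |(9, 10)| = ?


|u| = sqrt(9^2 + 10^2) = sqrt(181) = 13.4536

13.4536


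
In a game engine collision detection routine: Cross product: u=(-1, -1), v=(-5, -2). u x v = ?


u x v = u_x*v_y - u_y*v_x = (-1)*(-2) - (-1)*(-5)
= 2 - 5 = -3

-3


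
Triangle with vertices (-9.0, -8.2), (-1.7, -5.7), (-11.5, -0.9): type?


Side lengths squared: AB^2=59.54, BC^2=119.08, CA^2=59.54
Sorted: [59.54, 59.54, 119.08]
By sides: Isosceles, By angles: Right

Isosceles, Right


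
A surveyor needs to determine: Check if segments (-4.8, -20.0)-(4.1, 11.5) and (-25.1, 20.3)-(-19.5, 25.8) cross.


Cross products: d1=-337.33, d2=-209.88, d3=998.12, d4=870.67
d1*d2 < 0 and d3*d4 < 0? no

No, they don't intersect


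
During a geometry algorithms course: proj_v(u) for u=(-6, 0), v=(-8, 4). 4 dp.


u.v = 48, |v| = sqrt(80) = 8.9443
Scalar projection = u.v / |v| = 48 / sqrt(80) = 5.3666

5.3666


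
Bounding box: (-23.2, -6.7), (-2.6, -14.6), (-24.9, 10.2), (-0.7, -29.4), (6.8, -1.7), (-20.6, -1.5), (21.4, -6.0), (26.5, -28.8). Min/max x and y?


x range: [-24.9, 26.5]
y range: [-29.4, 10.2]
Bounding box: (-24.9,-29.4) to (26.5,10.2)

(-24.9,-29.4) to (26.5,10.2)


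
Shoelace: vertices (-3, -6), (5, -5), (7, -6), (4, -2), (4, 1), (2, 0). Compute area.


Shoelace sum: ((-3)*(-5) - 5*(-6)) + (5*(-6) - 7*(-5)) + (7*(-2) - 4*(-6)) + (4*1 - 4*(-2)) + (4*0 - 2*1) + (2*(-6) - (-3)*0)
= 58
Area = |58|/2 = 29

29


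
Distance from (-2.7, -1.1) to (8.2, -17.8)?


dx=10.9, dy=-16.7
d^2 = 10.9^2 + (-16.7)^2 = 397.7
d = sqrt(397.7) = 19.9424

19.9424


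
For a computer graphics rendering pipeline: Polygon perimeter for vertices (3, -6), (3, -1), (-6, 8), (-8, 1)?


Sides: (3, -6)->(3, -1): sqrt(25) = 5, (3, -1)->(-6, 8): sqrt(162) = 12.727922, (-6, 8)->(-8, 1): sqrt(53) = 7.28011, (-8, 1)->(3, -6): sqrt(170) = 13.038405
Sum = 38.046437
Perimeter = 38.0464

38.0464


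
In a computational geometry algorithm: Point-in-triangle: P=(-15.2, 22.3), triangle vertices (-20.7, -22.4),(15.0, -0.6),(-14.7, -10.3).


Cross products: AB x AP = 1475.89, BC x BP = -973.07, CA x CP = -201.65
All same sign? no

No, outside


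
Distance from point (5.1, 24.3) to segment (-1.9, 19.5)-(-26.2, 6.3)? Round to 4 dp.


Project P onto AB: t = 0 (clamped to [0,1])
Closest point on segment: (-1.9, 19.5)
Distance: 8.4876

8.4876


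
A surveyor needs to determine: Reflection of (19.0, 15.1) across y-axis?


Reflection over y-axis: (x,y) -> (-x,y)
(19, 15.1) -> (-19, 15.1)

(-19, 15.1)


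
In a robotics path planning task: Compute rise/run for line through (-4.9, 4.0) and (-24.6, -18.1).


slope = (y2-y1)/(x2-x1) = ((-18.1)-4)/((-24.6)-(-4.9)) = (-22.1)/(-19.7) = 1.1218

1.1218


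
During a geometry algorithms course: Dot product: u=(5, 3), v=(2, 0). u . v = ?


u . v = u_x*v_x + u_y*v_y = 5*2 + 3*0
= 10 + 0 = 10

10


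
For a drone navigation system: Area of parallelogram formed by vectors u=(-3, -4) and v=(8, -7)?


|u x v| = |(-3)*(-7) - (-4)*8|
= |21 - (-32)| = 53

53


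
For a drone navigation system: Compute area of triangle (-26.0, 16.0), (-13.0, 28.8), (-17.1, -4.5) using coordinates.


Area = |x_A(y_B-y_C) + x_B(y_C-y_A) + x_C(y_A-y_B)|/2
= |(-865.8) + 266.5 + 218.88|/2
= 380.42/2 = 190.21

190.21


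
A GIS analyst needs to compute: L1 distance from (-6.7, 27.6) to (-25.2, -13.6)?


|(-6.7)-(-25.2)| + |27.6-(-13.6)| = 18.5 + 41.2 = 59.7

59.7


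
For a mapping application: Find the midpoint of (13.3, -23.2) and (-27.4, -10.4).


M = ((13.3+(-27.4))/2, ((-23.2)+(-10.4))/2)
= (-7.05, -16.8)

(-7.05, -16.8)


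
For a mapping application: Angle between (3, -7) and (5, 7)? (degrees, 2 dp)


u.v = -34, |u| = sqrt(58) = 7.6158, |v| = sqrt(74) = 8.6023
cos(theta) = u.v/(|u||v|) = -34/sqrt(4292) = -0.518978
theta = acos(-0.518978) = 121.26 degrees

121.26 degrees


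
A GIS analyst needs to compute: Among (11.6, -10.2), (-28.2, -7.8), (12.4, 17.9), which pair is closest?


d(P0,P1) = 39.8723, d(P0,P2) = 28.1114, d(P1,P2) = 48.0505
Closest: P0 and P2

Closest pair: (11.6, -10.2) and (12.4, 17.9), distance = 28.1114


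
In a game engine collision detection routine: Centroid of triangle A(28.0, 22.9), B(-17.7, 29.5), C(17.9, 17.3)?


Centroid = ((x_A+x_B+x_C)/3, (y_A+y_B+y_C)/3)
= ((28+(-17.7)+17.9)/3, (22.9+29.5+17.3)/3)
= (9.4, 23.2333)

(9.4, 23.2333)


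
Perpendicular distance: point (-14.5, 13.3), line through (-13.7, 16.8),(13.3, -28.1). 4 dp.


|cross product| = 130.42
|line direction| = sqrt(2745.01) = 52.3928
Distance = 130.42/sqrt(2745.01) = 2.4893

2.4893


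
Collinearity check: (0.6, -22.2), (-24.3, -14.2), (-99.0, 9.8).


Cross product: ((-24.3)-0.6)*(9.8-(-22.2)) - ((-14.2)-(-22.2))*((-99)-0.6)
= 0

Yes, collinear


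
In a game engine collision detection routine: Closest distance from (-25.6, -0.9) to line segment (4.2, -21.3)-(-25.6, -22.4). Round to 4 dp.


Project P onto AB: t = 0.9734 (clamped to [0,1])
Closest point on segment: (-24.8075, -22.3707)
Distance: 21.4854

21.4854


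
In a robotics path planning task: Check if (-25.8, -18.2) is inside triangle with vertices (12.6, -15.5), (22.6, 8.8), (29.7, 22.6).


Cross products: AB x AP = 906.12, BC x BP = 476.22, CA x CP = -1416.87
All same sign? no

No, outside


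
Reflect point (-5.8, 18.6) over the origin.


Reflection over origin: (x,y) -> (-x,-y)
(-5.8, 18.6) -> (5.8, -18.6)

(5.8, -18.6)


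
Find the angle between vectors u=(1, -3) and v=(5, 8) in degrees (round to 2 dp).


u.v = -19, |u| = sqrt(10) = 3.1623, |v| = sqrt(89) = 9.434
cos(theta) = u.v/(|u||v|) = -19/sqrt(890) = -0.636881
theta = acos(-0.636881) = 129.56 degrees

129.56 degrees


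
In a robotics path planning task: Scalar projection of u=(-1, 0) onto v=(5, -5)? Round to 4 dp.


u.v = -5, |v| = sqrt(50) = 7.0711
Scalar projection = u.v / |v| = -5 / sqrt(50) = -0.7071

-0.7071


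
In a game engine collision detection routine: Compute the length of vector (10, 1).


|u| = sqrt(10^2 + 1^2) = sqrt(101) = 10.0499

10.0499


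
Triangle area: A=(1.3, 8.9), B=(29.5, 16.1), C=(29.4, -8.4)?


Area = |x_A(y_B-y_C) + x_B(y_C-y_A) + x_C(y_A-y_B)|/2
= |31.85 + (-510.35) + (-211.68)|/2
= 690.18/2 = 345.09

345.09


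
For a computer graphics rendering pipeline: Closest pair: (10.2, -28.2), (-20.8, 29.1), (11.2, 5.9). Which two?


d(P0,P1) = 65.1482, d(P0,P2) = 34.1147, d(P1,P2) = 39.5252
Closest: P0 and P2

Closest pair: (10.2, -28.2) and (11.2, 5.9), distance = 34.1147


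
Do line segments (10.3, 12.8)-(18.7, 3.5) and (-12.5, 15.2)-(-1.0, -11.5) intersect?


Cross products: d1=581.16, d2=698.49, d3=-191.88, d4=-309.21
d1*d2 < 0 and d3*d4 < 0? no

No, they don't intersect


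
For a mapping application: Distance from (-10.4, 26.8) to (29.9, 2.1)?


dx=40.3, dy=-24.7
d^2 = 40.3^2 + (-24.7)^2 = 2234.18
d = sqrt(2234.18) = 47.2671

47.2671


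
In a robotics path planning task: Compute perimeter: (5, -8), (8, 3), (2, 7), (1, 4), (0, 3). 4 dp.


Sides: (5, -8)->(8, 3): sqrt(130) = 11.401754, (8, 3)->(2, 7): sqrt(52) = 7.211103, (2, 7)->(1, 4): sqrt(10) = 3.162278, (1, 4)->(0, 3): sqrt(2) = 1.414214, (0, 3)->(5, -8): sqrt(146) = 12.083046
Sum = 35.272395
Perimeter = 35.2724

35.2724


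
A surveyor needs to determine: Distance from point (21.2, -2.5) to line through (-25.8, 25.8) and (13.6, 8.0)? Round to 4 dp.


|cross product| = 278.42
|line direction| = sqrt(1869.2) = 43.2342
Distance = 278.42/sqrt(1869.2) = 6.4398

6.4398


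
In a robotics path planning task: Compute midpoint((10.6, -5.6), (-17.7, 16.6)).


M = ((10.6+(-17.7))/2, ((-5.6)+16.6)/2)
= (-3.55, 5.5)

(-3.55, 5.5)


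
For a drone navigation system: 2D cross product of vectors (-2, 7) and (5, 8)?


u x v = u_x*v_y - u_y*v_x = (-2)*8 - 7*5
= (-16) - 35 = -51

-51


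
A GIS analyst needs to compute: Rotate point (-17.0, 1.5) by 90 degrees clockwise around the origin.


90° CW: (x,y) -> (y, -x)
(-17,1.5) -> (1.5, 17)

(1.5, 17)


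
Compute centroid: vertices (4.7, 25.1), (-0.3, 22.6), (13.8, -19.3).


Centroid = ((x_A+x_B+x_C)/3, (y_A+y_B+y_C)/3)
= ((4.7+(-0.3)+13.8)/3, (25.1+22.6+(-19.3))/3)
= (6.0667, 9.4667)

(6.0667, 9.4667)


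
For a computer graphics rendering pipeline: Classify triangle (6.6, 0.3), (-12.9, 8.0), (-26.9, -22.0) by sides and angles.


Side lengths squared: AB^2=439.54, BC^2=1096, CA^2=1619.54
Sorted: [439.54, 1096, 1619.54]
By sides: Scalene, By angles: Obtuse

Scalene, Obtuse


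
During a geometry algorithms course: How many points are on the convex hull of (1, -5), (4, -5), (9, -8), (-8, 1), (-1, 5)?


Convex hull vertices (CCW): (-8, 1), (1, -5), (9, -8), (-1, 5)
Count = 4

4


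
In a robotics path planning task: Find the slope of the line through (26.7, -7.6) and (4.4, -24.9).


slope = (y2-y1)/(x2-x1) = ((-24.9)-(-7.6))/(4.4-26.7) = (-17.3)/(-22.3) = 0.7758

0.7758


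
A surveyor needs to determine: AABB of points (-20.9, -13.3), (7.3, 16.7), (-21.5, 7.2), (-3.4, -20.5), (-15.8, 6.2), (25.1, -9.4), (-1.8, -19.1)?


x range: [-21.5, 25.1]
y range: [-20.5, 16.7]
Bounding box: (-21.5,-20.5) to (25.1,16.7)

(-21.5,-20.5) to (25.1,16.7)


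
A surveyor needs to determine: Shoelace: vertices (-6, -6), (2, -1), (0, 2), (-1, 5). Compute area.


Shoelace sum: ((-6)*(-1) - 2*(-6)) + (2*2 - 0*(-1)) + (0*5 - (-1)*2) + ((-1)*(-6) - (-6)*5)
= 60
Area = |60|/2 = 30

30


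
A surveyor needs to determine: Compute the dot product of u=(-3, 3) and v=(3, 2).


u . v = u_x*v_x + u_y*v_y = (-3)*3 + 3*2
= (-9) + 6 = -3

-3


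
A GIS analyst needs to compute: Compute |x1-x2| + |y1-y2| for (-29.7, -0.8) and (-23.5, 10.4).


|(-29.7)-(-23.5)| + |(-0.8)-10.4| = 6.2 + 11.2 = 17.4

17.4


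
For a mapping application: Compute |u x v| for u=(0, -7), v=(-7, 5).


|u x v| = |0*5 - (-7)*(-7)|
= |0 - 49| = 49

49


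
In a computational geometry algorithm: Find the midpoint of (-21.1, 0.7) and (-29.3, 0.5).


M = (((-21.1)+(-29.3))/2, (0.7+0.5)/2)
= (-25.2, 0.6)

(-25.2, 0.6)


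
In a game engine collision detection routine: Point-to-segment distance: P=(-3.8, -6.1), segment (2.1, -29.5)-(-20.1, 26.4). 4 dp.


Project P onto AB: t = 0.3978 (clamped to [0,1])
Closest point on segment: (-6.7308, -7.2639)
Distance: 3.1534

3.1534


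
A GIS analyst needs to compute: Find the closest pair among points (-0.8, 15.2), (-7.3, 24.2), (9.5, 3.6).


d(P0,P1) = 11.1018, d(P0,P2) = 15.5129, d(P1,P2) = 26.5819
Closest: P0 and P1

Closest pair: (-0.8, 15.2) and (-7.3, 24.2), distance = 11.1018


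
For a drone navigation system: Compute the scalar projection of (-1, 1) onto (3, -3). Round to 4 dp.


u.v = -6, |v| = sqrt(18) = 4.2426
Scalar projection = u.v / |v| = -6 / sqrt(18) = -1.4142

-1.4142


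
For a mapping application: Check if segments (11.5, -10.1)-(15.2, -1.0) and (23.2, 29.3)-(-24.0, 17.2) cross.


Cross products: d1=1718.11, d2=1333.36, d3=39.31, d4=424.06
d1*d2 < 0 and d3*d4 < 0? no

No, they don't intersect


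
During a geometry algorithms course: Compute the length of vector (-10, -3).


|u| = sqrt((-10)^2 + (-3)^2) = sqrt(109) = 10.4403

10.4403


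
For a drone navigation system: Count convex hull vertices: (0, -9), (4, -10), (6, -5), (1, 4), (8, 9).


Convex hull vertices (CCW): (0, -9), (4, -10), (6, -5), (8, 9), (1, 4)
Count = 5

5


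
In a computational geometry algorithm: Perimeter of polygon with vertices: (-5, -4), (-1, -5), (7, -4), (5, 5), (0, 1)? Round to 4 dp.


Sides: (-5, -4)->(-1, -5): sqrt(17) = 4.123106, (-1, -5)->(7, -4): sqrt(65) = 8.062258, (7, -4)->(5, 5): sqrt(85) = 9.219544, (5, 5)->(0, 1): sqrt(41) = 6.403124, (0, 1)->(-5, -4): sqrt(50) = 7.071068
Sum = 34.8791
Perimeter = 34.8791

34.8791


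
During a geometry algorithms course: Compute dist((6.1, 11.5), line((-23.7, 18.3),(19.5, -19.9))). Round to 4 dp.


|cross product| = 844.6
|line direction| = sqrt(3325.48) = 57.667
Distance = 844.6/sqrt(3325.48) = 14.6462

14.6462


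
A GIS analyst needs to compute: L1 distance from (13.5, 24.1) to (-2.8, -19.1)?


|13.5-(-2.8)| + |24.1-(-19.1)| = 16.3 + 43.2 = 59.5

59.5


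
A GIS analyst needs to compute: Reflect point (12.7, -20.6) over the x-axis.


Reflection over x-axis: (x,y) -> (x,-y)
(12.7, -20.6) -> (12.7, 20.6)

(12.7, 20.6)


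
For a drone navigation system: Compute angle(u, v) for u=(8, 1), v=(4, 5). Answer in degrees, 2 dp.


u.v = 37, |u| = sqrt(65) = 8.0623, |v| = sqrt(41) = 6.4031
cos(theta) = u.v/(|u||v|) = 37/sqrt(2665) = 0.716726
theta = acos(0.716726) = 44.22 degrees

44.22 degrees


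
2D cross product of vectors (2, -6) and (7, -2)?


u x v = u_x*v_y - u_y*v_x = 2*(-2) - (-6)*7
= (-4) - (-42) = 38

38


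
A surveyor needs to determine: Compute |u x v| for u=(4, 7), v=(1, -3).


|u x v| = |4*(-3) - 7*1|
= |(-12) - 7| = 19

19


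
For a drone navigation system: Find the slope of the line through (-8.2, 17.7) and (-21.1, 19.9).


slope = (y2-y1)/(x2-x1) = (19.9-17.7)/((-21.1)-(-8.2)) = 2.2/(-12.9) = -0.1705

-0.1705


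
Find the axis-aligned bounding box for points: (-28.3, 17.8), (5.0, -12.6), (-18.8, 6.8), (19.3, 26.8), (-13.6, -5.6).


x range: [-28.3, 19.3]
y range: [-12.6, 26.8]
Bounding box: (-28.3,-12.6) to (19.3,26.8)

(-28.3,-12.6) to (19.3,26.8)


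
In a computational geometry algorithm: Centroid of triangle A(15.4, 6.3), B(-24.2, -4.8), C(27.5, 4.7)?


Centroid = ((x_A+x_B+x_C)/3, (y_A+y_B+y_C)/3)
= ((15.4+(-24.2)+27.5)/3, (6.3+(-4.8)+4.7)/3)
= (6.2333, 2.0667)

(6.2333, 2.0667)


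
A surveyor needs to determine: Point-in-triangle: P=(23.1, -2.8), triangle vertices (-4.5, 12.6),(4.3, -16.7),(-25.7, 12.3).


Cross products: AB x AP = 673.16, BC x BP = -962.2, CA x CP = -334.76
All same sign? no

No, outside


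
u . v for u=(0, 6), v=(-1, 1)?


u . v = u_x*v_x + u_y*v_y = 0*(-1) + 6*1
= 0 + 6 = 6

6


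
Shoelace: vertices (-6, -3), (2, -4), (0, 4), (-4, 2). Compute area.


Shoelace sum: ((-6)*(-4) - 2*(-3)) + (2*4 - 0*(-4)) + (0*2 - (-4)*4) + ((-4)*(-3) - (-6)*2)
= 78
Area = |78|/2 = 39

39


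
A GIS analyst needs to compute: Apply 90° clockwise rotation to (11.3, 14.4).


90° CW: (x,y) -> (y, -x)
(11.3,14.4) -> (14.4, -11.3)

(14.4, -11.3)


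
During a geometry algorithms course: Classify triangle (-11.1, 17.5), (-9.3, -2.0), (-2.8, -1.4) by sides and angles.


Side lengths squared: AB^2=383.49, BC^2=42.61, CA^2=426.1
Sorted: [42.61, 383.49, 426.1]
By sides: Scalene, By angles: Right

Scalene, Right


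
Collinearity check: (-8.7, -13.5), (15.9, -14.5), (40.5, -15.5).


Cross product: (15.9-(-8.7))*((-15.5)-(-13.5)) - ((-14.5)-(-13.5))*(40.5-(-8.7))
= 0

Yes, collinear


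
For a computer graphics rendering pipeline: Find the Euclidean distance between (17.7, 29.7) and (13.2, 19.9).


dx=-4.5, dy=-9.8
d^2 = (-4.5)^2 + (-9.8)^2 = 116.29
d = sqrt(116.29) = 10.7838

10.7838


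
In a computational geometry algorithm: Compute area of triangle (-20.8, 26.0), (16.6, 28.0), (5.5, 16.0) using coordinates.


Area = |x_A(y_B-y_C) + x_B(y_C-y_A) + x_C(y_A-y_B)|/2
= |(-249.6) + (-166) + (-11)|/2
= 426.6/2 = 213.3

213.3


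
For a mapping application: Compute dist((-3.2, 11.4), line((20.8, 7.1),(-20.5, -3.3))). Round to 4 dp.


|cross product| = 427.19
|line direction| = sqrt(1813.85) = 42.5893
Distance = 427.19/sqrt(1813.85) = 10.0304

10.0304


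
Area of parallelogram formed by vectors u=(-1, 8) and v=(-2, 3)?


|u x v| = |(-1)*3 - 8*(-2)|
= |(-3) - (-16)| = 13

13


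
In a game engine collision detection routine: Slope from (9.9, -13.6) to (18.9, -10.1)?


slope = (y2-y1)/(x2-x1) = ((-10.1)-(-13.6))/(18.9-9.9) = 3.5/9 = 0.3889

0.3889


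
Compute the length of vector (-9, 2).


|u| = sqrt((-9)^2 + 2^2) = sqrt(85) = 9.2195

9.2195


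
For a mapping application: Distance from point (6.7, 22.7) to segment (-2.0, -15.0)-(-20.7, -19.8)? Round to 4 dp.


Project P onto AB: t = 0 (clamped to [0,1])
Closest point on segment: (-2, -15)
Distance: 38.6908

38.6908


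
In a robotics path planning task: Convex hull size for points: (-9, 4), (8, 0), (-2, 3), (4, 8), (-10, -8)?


Convex hull vertices (CCW): (-10, -8), (8, 0), (4, 8), (-9, 4)
Count = 4

4


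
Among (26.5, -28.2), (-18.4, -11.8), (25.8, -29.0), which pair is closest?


d(P0,P1) = 47.8014, d(P0,P2) = 1.063, d(P1,P2) = 47.4287
Closest: P0 and P2

Closest pair: (26.5, -28.2) and (25.8, -29.0), distance = 1.063


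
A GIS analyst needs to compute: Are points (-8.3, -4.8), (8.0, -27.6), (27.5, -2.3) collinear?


Cross product: (8-(-8.3))*((-2.3)-(-4.8)) - ((-27.6)-(-4.8))*(27.5-(-8.3))
= 856.99

No, not collinear


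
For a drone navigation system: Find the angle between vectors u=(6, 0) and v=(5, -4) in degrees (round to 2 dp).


u.v = 30, |u| = sqrt(36) = 6, |v| = sqrt(41) = 6.4031
cos(theta) = u.v/(|u||v|) = 30/sqrt(1476) = 0.780869
theta = acos(0.780869) = 38.66 degrees

38.66 degrees


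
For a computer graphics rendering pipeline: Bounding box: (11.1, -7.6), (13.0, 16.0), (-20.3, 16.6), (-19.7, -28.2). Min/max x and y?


x range: [-20.3, 13]
y range: [-28.2, 16.6]
Bounding box: (-20.3,-28.2) to (13,16.6)

(-20.3,-28.2) to (13,16.6)


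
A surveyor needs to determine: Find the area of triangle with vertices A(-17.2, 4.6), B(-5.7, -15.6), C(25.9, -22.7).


Area = |x_A(y_B-y_C) + x_B(y_C-y_A) + x_C(y_A-y_B)|/2
= |(-122.12) + 155.61 + 523.18|/2
= 556.67/2 = 278.335

278.335


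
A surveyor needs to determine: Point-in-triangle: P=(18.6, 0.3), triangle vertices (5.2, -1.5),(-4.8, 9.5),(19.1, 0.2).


Cross products: AB x AP = -165.4, BC x BP = -2.26, CA x CP = -2.24
All same sign? yes

Yes, inside


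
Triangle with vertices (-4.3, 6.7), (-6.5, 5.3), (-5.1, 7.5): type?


Side lengths squared: AB^2=6.8, BC^2=6.8, CA^2=1.28
Sorted: [1.28, 6.8, 6.8]
By sides: Isosceles, By angles: Acute

Isosceles, Acute


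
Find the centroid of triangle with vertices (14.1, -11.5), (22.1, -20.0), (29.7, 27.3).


Centroid = ((x_A+x_B+x_C)/3, (y_A+y_B+y_C)/3)
= ((14.1+22.1+29.7)/3, ((-11.5)+(-20)+27.3)/3)
= (21.9667, -1.4)

(21.9667, -1.4)


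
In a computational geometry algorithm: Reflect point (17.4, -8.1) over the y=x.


Reflection over y=x: (x,y) -> (y,x)
(17.4, -8.1) -> (-8.1, 17.4)

(-8.1, 17.4)


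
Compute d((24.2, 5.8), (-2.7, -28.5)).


dx=-26.9, dy=-34.3
d^2 = (-26.9)^2 + (-34.3)^2 = 1900.1
d = sqrt(1900.1) = 43.5901

43.5901


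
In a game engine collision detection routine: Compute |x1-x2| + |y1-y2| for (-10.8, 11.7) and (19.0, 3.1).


|(-10.8)-19| + |11.7-3.1| = 29.8 + 8.6 = 38.4

38.4


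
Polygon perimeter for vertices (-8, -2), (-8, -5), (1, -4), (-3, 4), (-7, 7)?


Sides: (-8, -2)->(-8, -5): sqrt(9) = 3, (-8, -5)->(1, -4): sqrt(82) = 9.055385, (1, -4)->(-3, 4): sqrt(80) = 8.944272, (-3, 4)->(-7, 7): sqrt(25) = 5, (-7, 7)->(-8, -2): sqrt(82) = 9.055385
Sum = 35.055042
Perimeter = 35.055

35.055


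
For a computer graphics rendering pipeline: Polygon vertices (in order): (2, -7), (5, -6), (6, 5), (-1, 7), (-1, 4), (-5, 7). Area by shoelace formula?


Shoelace sum: (2*(-6) - 5*(-7)) + (5*5 - 6*(-6)) + (6*7 - (-1)*5) + ((-1)*4 - (-1)*7) + ((-1)*7 - (-5)*4) + ((-5)*(-7) - 2*7)
= 168
Area = |168|/2 = 84

84


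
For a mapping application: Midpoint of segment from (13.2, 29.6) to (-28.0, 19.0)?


M = ((13.2+(-28))/2, (29.6+19)/2)
= (-7.4, 24.3)

(-7.4, 24.3)


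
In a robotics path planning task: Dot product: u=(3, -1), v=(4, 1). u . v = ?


u . v = u_x*v_x + u_y*v_y = 3*4 + (-1)*1
= 12 + (-1) = 11

11


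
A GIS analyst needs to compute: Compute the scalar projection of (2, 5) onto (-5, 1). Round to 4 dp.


u.v = -5, |v| = sqrt(26) = 5.099
Scalar projection = u.v / |v| = -5 / sqrt(26) = -0.9806

-0.9806


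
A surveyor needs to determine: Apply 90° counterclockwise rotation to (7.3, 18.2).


90° CCW: (x,y) -> (-y, x)
(7.3,18.2) -> (-18.2, 7.3)

(-18.2, 7.3)


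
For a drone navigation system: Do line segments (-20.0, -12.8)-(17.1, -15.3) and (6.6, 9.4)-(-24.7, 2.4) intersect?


Cross products: d1=508.66, d2=846.61, d3=890.12, d4=552.17
d1*d2 < 0 and d3*d4 < 0? no

No, they don't intersect


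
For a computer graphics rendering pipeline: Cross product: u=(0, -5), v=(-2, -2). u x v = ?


u x v = u_x*v_y - u_y*v_x = 0*(-2) - (-5)*(-2)
= 0 - 10 = -10

-10


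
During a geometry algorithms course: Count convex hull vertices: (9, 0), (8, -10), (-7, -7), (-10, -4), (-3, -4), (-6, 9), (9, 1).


Convex hull vertices (CCW): (-10, -4), (-7, -7), (8, -10), (9, 0), (9, 1), (-6, 9)
Count = 6

6


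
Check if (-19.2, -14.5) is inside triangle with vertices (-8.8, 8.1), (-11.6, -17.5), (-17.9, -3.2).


Cross products: AB x AP = -202.96, BC x BP = 89.78, CA x CP = -88.14
All same sign? no

No, outside


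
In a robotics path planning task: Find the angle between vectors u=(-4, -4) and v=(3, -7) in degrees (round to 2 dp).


u.v = 16, |u| = sqrt(32) = 5.6569, |v| = sqrt(58) = 7.6158
cos(theta) = u.v/(|u||v|) = 16/sqrt(1856) = 0.371391
theta = acos(0.371391) = 68.2 degrees

68.2 degrees


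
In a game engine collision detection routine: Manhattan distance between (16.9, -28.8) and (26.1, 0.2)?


|16.9-26.1| + |(-28.8)-0.2| = 9.2 + 29 = 38.2

38.2


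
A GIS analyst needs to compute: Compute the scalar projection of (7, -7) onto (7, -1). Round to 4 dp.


u.v = 56, |v| = sqrt(50) = 7.0711
Scalar projection = u.v / |v| = 56 / sqrt(50) = 7.9196

7.9196


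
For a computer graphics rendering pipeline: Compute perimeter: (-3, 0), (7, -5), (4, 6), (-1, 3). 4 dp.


Sides: (-3, 0)->(7, -5): sqrt(125) = 11.18034, (7, -5)->(4, 6): sqrt(130) = 11.401754, (4, 6)->(-1, 3): sqrt(34) = 5.830952, (-1, 3)->(-3, 0): sqrt(13) = 3.605551
Sum = 32.018597
Perimeter = 32.0186

32.0186


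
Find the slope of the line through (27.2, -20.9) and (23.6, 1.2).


slope = (y2-y1)/(x2-x1) = (1.2-(-20.9))/(23.6-27.2) = 22.1/(-3.6) = -6.1389

-6.1389


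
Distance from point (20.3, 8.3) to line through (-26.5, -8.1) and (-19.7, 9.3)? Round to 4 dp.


|cross product| = 702.8
|line direction| = sqrt(349) = 18.6815
Distance = 702.8/sqrt(349) = 37.62

37.62


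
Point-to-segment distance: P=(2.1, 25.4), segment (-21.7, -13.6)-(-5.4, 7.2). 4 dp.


Project P onto AB: t = 1 (clamped to [0,1])
Closest point on segment: (-5.4, 7.2)
Distance: 19.6848

19.6848


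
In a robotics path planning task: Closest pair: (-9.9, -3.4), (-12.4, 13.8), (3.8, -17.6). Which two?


d(P0,P1) = 17.3807, d(P0,P2) = 19.7314, d(P1,P2) = 35.3327
Closest: P0 and P1

Closest pair: (-9.9, -3.4) and (-12.4, 13.8), distance = 17.3807


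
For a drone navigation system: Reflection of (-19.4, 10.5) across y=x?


Reflection over y=x: (x,y) -> (y,x)
(-19.4, 10.5) -> (10.5, -19.4)

(10.5, -19.4)


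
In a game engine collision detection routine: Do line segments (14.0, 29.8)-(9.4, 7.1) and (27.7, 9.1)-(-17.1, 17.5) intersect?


Cross products: d1=-812.28, d2=243.32, d3=406.21, d4=-649.39
d1*d2 < 0 and d3*d4 < 0? yes

Yes, they intersect


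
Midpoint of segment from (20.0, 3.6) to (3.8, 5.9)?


M = ((20+3.8)/2, (3.6+5.9)/2)
= (11.9, 4.75)

(11.9, 4.75)


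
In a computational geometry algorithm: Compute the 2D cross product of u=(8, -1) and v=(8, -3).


u x v = u_x*v_y - u_y*v_x = 8*(-3) - (-1)*8
= (-24) - (-8) = -16

-16


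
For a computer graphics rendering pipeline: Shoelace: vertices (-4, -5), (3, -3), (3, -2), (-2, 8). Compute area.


Shoelace sum: ((-4)*(-3) - 3*(-5)) + (3*(-2) - 3*(-3)) + (3*8 - (-2)*(-2)) + ((-2)*(-5) - (-4)*8)
= 92
Area = |92|/2 = 46

46


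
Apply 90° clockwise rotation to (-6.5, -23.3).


90° CW: (x,y) -> (y, -x)
(-6.5,-23.3) -> (-23.3, 6.5)

(-23.3, 6.5)


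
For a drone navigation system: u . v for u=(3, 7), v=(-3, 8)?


u . v = u_x*v_x + u_y*v_y = 3*(-3) + 7*8
= (-9) + 56 = 47

47


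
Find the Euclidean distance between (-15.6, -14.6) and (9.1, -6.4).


dx=24.7, dy=8.2
d^2 = 24.7^2 + 8.2^2 = 677.33
d = sqrt(677.33) = 26.0256

26.0256


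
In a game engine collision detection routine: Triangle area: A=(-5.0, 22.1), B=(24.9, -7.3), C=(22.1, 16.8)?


Area = |x_A(y_B-y_C) + x_B(y_C-y_A) + x_C(y_A-y_B)|/2
= |120.5 + (-131.97) + 649.74|/2
= 638.27/2 = 319.135

319.135


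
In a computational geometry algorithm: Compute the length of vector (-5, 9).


|u| = sqrt((-5)^2 + 9^2) = sqrt(106) = 10.2956

10.2956


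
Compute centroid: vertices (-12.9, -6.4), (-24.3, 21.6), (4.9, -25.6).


Centroid = ((x_A+x_B+x_C)/3, (y_A+y_B+y_C)/3)
= (((-12.9)+(-24.3)+4.9)/3, ((-6.4)+21.6+(-25.6))/3)
= (-10.7667, -3.4667)

(-10.7667, -3.4667)


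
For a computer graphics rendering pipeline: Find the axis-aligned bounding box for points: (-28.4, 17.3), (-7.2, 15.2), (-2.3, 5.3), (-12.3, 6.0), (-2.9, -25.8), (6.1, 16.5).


x range: [-28.4, 6.1]
y range: [-25.8, 17.3]
Bounding box: (-28.4,-25.8) to (6.1,17.3)

(-28.4,-25.8) to (6.1,17.3)


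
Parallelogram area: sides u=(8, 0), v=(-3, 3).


|u x v| = |8*3 - 0*(-3)|
= |24 - 0| = 24

24


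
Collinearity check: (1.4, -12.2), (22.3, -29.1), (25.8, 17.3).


Cross product: (22.3-1.4)*(17.3-(-12.2)) - ((-29.1)-(-12.2))*(25.8-1.4)
= 1028.91

No, not collinear


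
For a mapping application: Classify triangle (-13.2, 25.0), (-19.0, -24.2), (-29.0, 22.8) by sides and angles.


Side lengths squared: AB^2=2454.28, BC^2=2309, CA^2=254.48
Sorted: [254.48, 2309, 2454.28]
By sides: Scalene, By angles: Acute

Scalene, Acute


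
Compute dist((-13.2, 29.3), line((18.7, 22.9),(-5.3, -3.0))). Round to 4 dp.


|cross product| = 979.81
|line direction| = sqrt(1246.81) = 35.3102
Distance = 979.81/sqrt(1246.81) = 27.7486

27.7486


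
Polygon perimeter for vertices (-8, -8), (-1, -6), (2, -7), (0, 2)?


Sides: (-8, -8)->(-1, -6): sqrt(53) = 7.28011, (-1, -6)->(2, -7): sqrt(10) = 3.162278, (2, -7)->(0, 2): sqrt(85) = 9.219544, (0, 2)->(-8, -8): sqrt(164) = 12.806248
Sum = 32.46818
Perimeter = 32.4682

32.4682


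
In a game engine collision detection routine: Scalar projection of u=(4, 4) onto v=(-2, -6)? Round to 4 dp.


u.v = -32, |v| = sqrt(40) = 6.3246
Scalar projection = u.v / |v| = -32 / sqrt(40) = -5.0596

-5.0596


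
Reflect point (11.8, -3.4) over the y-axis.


Reflection over y-axis: (x,y) -> (-x,y)
(11.8, -3.4) -> (-11.8, -3.4)

(-11.8, -3.4)


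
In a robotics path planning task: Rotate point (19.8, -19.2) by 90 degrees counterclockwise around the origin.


90° CCW: (x,y) -> (-y, x)
(19.8,-19.2) -> (19.2, 19.8)

(19.2, 19.8)


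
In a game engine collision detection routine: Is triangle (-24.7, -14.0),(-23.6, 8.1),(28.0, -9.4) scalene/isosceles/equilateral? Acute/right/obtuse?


Side lengths squared: AB^2=489.62, BC^2=2968.81, CA^2=2798.45
Sorted: [489.62, 2798.45, 2968.81]
By sides: Scalene, By angles: Acute

Scalene, Acute


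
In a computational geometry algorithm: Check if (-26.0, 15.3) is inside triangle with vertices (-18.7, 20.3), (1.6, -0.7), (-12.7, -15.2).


Cross products: AB x AP = -254.8, BC x BP = -629, CA x CP = 289.15
All same sign? no

No, outside


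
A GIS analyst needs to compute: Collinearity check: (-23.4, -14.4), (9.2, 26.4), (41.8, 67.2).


Cross product: (9.2-(-23.4))*(67.2-(-14.4)) - (26.4-(-14.4))*(41.8-(-23.4))
= 0

Yes, collinear


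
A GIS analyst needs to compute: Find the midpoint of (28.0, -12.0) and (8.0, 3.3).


M = ((28+8)/2, ((-12)+3.3)/2)
= (18, -4.35)

(18, -4.35)


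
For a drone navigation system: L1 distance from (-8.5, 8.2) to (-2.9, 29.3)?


|(-8.5)-(-2.9)| + |8.2-29.3| = 5.6 + 21.1 = 26.7

26.7


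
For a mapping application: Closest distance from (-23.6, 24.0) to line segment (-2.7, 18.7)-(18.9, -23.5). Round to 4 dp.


Project P onto AB: t = 0 (clamped to [0,1])
Closest point on segment: (-2.7, 18.7)
Distance: 21.5615

21.5615


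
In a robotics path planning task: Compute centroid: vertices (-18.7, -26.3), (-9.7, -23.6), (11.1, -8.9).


Centroid = ((x_A+x_B+x_C)/3, (y_A+y_B+y_C)/3)
= (((-18.7)+(-9.7)+11.1)/3, ((-26.3)+(-23.6)+(-8.9))/3)
= (-5.7667, -19.6)

(-5.7667, -19.6)


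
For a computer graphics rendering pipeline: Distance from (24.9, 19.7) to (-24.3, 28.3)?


dx=-49.2, dy=8.6
d^2 = (-49.2)^2 + 8.6^2 = 2494.6
d = sqrt(2494.6) = 49.946

49.946


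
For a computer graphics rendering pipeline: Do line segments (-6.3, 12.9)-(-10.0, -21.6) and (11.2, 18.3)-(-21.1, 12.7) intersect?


Cross products: d1=76.42, d2=1170.05, d3=583.77, d4=-509.86
d1*d2 < 0 and d3*d4 < 0? no

No, they don't intersect


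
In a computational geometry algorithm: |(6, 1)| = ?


|u| = sqrt(6^2 + 1^2) = sqrt(37) = 6.0828

6.0828


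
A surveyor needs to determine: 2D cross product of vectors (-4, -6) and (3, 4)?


u x v = u_x*v_y - u_y*v_x = (-4)*4 - (-6)*3
= (-16) - (-18) = 2

2


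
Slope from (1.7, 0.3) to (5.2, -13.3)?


slope = (y2-y1)/(x2-x1) = ((-13.3)-0.3)/(5.2-1.7) = (-13.6)/3.5 = -3.8857

-3.8857


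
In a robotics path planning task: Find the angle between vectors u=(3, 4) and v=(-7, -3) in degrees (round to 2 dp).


u.v = -33, |u| = sqrt(25) = 5, |v| = sqrt(58) = 7.6158
cos(theta) = u.v/(|u||v|) = -33/sqrt(1450) = -0.866622
theta = acos(-0.866622) = 150.07 degrees

150.07 degrees


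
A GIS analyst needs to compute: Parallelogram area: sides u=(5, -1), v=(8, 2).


|u x v| = |5*2 - (-1)*8|
= |10 - (-8)| = 18

18


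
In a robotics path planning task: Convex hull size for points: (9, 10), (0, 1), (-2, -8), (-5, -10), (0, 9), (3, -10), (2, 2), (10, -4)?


Convex hull vertices (CCW): (-5, -10), (3, -10), (10, -4), (9, 10), (0, 9)
Count = 5

5


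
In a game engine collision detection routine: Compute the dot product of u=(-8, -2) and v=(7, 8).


u . v = u_x*v_x + u_y*v_y = (-8)*7 + (-2)*8
= (-56) + (-16) = -72

-72


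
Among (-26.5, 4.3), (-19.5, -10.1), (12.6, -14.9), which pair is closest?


d(P0,P1) = 16.0112, d(P0,P2) = 43.5597, d(P1,P2) = 32.4569
Closest: P0 and P1

Closest pair: (-26.5, 4.3) and (-19.5, -10.1), distance = 16.0112


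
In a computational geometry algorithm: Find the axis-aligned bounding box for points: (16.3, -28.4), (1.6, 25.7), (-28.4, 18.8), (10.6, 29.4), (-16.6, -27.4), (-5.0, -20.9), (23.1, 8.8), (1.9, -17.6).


x range: [-28.4, 23.1]
y range: [-28.4, 29.4]
Bounding box: (-28.4,-28.4) to (23.1,29.4)

(-28.4,-28.4) to (23.1,29.4)


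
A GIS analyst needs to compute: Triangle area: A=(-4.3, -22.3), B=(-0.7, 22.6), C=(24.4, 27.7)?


Area = |x_A(y_B-y_C) + x_B(y_C-y_A) + x_C(y_A-y_B)|/2
= |21.93 + (-35) + (-1095.56)|/2
= 1108.63/2 = 554.315

554.315


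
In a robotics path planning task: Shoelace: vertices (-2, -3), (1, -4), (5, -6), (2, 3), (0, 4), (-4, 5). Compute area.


Shoelace sum: ((-2)*(-4) - 1*(-3)) + (1*(-6) - 5*(-4)) + (5*3 - 2*(-6)) + (2*4 - 0*3) + (0*5 - (-4)*4) + ((-4)*(-3) - (-2)*5)
= 98
Area = |98|/2 = 49

49


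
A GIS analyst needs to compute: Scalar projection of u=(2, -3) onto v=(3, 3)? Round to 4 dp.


u.v = -3, |v| = sqrt(18) = 4.2426
Scalar projection = u.v / |v| = -3 / sqrt(18) = -0.7071

-0.7071


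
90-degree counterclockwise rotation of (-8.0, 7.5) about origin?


90° CCW: (x,y) -> (-y, x)
(-8,7.5) -> (-7.5, -8)

(-7.5, -8)


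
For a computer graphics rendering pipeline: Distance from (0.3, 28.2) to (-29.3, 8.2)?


dx=-29.6, dy=-20
d^2 = (-29.6)^2 + (-20)^2 = 1276.16
d = sqrt(1276.16) = 35.7234

35.7234


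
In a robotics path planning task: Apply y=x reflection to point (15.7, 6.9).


Reflection over y=x: (x,y) -> (y,x)
(15.7, 6.9) -> (6.9, 15.7)

(6.9, 15.7)


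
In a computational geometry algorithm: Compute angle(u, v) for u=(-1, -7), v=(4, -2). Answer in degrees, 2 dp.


u.v = 10, |u| = sqrt(50) = 7.0711, |v| = sqrt(20) = 4.4721
cos(theta) = u.v/(|u||v|) = 10/sqrt(1000) = 0.316228
theta = acos(0.316228) = 71.57 degrees

71.57 degrees


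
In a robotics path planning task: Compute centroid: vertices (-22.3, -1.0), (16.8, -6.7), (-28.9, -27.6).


Centroid = ((x_A+x_B+x_C)/3, (y_A+y_B+y_C)/3)
= (((-22.3)+16.8+(-28.9))/3, ((-1)+(-6.7)+(-27.6))/3)
= (-11.4667, -11.7667)

(-11.4667, -11.7667)


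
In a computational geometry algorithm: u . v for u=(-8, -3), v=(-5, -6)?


u . v = u_x*v_x + u_y*v_y = (-8)*(-5) + (-3)*(-6)
= 40 + 18 = 58

58


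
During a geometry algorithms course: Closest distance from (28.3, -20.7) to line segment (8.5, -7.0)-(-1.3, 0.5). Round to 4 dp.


Project P onto AB: t = 0 (clamped to [0,1])
Closest point on segment: (8.5, -7)
Distance: 24.0776

24.0776


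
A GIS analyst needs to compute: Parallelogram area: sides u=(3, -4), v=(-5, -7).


|u x v| = |3*(-7) - (-4)*(-5)|
= |(-21) - 20| = 41

41


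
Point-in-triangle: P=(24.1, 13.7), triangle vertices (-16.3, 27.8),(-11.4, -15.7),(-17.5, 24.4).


Cross products: AB x AP = 1688.31, BC x BP = -1602.89, CA x CP = -154.28
All same sign? no

No, outside


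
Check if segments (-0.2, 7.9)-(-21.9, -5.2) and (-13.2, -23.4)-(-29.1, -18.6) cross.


Cross products: d1=-560.07, d2=-247.62, d3=508.91, d4=196.46
d1*d2 < 0 and d3*d4 < 0? no

No, they don't intersect


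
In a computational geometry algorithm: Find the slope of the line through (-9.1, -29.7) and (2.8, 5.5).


slope = (y2-y1)/(x2-x1) = (5.5-(-29.7))/(2.8-(-9.1)) = 35.2/11.9 = 2.958

2.958


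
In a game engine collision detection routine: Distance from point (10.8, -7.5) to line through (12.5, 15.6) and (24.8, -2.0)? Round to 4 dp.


|cross product| = 314.05
|line direction| = sqrt(461.05) = 21.4721
Distance = 314.05/sqrt(461.05) = 14.626

14.626


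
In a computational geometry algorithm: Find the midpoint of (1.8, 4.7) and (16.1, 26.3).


M = ((1.8+16.1)/2, (4.7+26.3)/2)
= (8.95, 15.5)

(8.95, 15.5)


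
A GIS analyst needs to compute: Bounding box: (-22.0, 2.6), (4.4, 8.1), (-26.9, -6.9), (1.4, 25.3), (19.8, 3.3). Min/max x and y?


x range: [-26.9, 19.8]
y range: [-6.9, 25.3]
Bounding box: (-26.9,-6.9) to (19.8,25.3)

(-26.9,-6.9) to (19.8,25.3)
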